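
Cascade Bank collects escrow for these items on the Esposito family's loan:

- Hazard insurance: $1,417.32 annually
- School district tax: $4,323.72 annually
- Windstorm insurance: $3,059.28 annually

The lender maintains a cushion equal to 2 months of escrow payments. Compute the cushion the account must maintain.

$1,466.72

Hazard insurance = $1,417.32 annually
School district tax = $4,323.72 annually
Windstorm insurance = $3,059.28 annually
Total per year = $1,417.32 + $4,323.72 + $3,059.28 = $8,800.32
Monthly = $8,800.32 / 12 = $733.36
Cushion = 2 × $733.36 = $1,466.72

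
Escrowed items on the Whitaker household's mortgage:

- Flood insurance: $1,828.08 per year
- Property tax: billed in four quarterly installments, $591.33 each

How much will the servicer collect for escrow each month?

Flood insurance: $1,828.08 per year
Property tax: $591.33 × 4 = $2,365.32 per year
Annual escrow total = $4,193.40
Monthly = $4,193.40 / 12 = $349.45

$349.45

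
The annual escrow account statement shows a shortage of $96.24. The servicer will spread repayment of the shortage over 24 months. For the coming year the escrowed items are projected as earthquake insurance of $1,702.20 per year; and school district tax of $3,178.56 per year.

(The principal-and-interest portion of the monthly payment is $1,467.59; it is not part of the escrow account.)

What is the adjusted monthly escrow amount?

$410.74

Earthquake insurance: $1,702.20 per year
School district tax: $3,178.56 per year
Annual escrow total = $1,702.20 + $3,178.56 = $4,880.76
Monthly = $4,880.76 / 12 = $406.73
Shortage per month = $96.24 ÷ 24 = $4.01
Adjusted monthly = $406.73 + $4.01 = $410.74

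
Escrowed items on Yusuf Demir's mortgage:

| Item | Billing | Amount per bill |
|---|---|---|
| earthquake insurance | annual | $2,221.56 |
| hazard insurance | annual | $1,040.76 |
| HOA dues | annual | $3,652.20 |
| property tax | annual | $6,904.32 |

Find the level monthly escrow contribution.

$1,151.57

Earthquake insurance: $2,221.56/yr
Hazard insurance: $1,040.76/yr
HOA dues: $3,652.20/yr
Property tax: $6,904.32/yr
Yearly total = $2,221.56 + $1,040.76 + $3,652.20 + $6,904.32 = $13,818.84
Monthly escrow = $13,818.84 / 12 = $1,151.57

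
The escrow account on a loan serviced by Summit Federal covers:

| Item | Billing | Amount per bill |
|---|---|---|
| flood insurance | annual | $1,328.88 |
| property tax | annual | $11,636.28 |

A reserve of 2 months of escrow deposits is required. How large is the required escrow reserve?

$2,160.86

Flood insurance = $1,328.88
Property tax = $11,636.28
Combined annual = $12,965.16
Monthly = $12,965.16 / 12 = $1,080.43
Reserve = 2 × $1,080.43 = $2,160.86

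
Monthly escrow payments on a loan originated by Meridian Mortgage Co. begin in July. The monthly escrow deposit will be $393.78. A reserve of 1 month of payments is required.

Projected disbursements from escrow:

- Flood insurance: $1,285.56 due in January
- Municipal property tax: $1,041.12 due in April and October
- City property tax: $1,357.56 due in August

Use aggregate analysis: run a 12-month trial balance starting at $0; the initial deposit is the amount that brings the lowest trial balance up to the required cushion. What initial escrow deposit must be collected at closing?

$1,321.56

Cushion = 1 × $393.78 = $393.78
Trial balance (start $0, +$393.78 each month, − disbursements):
  Jul: +$393.78 → $393.78
  Aug: +$393.78 − $1,357.56 → -$570.00
  Sep: +$393.78 → -$176.22
  Oct: +$393.78 − $1,041.12 → -$823.56
  Nov: +$393.78 → -$429.78
  Dec: +$393.78 → -$36.00
  Jan: +$393.78 − $1,285.56 → -$927.78
  Feb: +$393.78 → -$534.00
  Mar: +$393.78 → -$140.22
  Apr: +$393.78 − $1,041.12 → -$787.56
  May: +$393.78 → -$393.78
  Jun: +$393.78 → $0.00
Lowest trial balance = -$927.78 (Jan)
Initial deposit = cushion − low point = $393.78 − (-$927.78) = $1,321.56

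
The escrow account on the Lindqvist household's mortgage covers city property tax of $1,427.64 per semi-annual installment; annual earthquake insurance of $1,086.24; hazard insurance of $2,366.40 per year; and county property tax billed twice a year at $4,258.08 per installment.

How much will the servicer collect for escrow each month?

City property tax = $1,427.64 × 2 = $2,855.28
Earthquake insurance = $1,086.24
Hazard insurance = $2,366.40
County property tax = $4,258.08 × 2 = $8,516.16
Total annual escrow = $2,855.28 + $1,086.24 + $2,366.40 + $8,516.16 = $14,824.08
Monthly escrow = $14,824.08 ÷ 12 = $1,235.34

$1,235.34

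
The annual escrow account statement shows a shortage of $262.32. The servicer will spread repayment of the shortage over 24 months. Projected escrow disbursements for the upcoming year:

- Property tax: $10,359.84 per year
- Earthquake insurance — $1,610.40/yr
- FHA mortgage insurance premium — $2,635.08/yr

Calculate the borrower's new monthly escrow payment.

$1,228.04

Property tax = $10,359.84
Earthquake insurance = $1,610.40
FHA mortgage insurance premium = $2,635.08
Total annual escrow = $10,359.84 + $1,610.40 + $2,635.08 = $14,605.32
Monthly = $14,605.32 ÷ 12 = $1,217.11
Shortage spread = $262.32 / 24 = $10.93/mo
Adjusted monthly = $1,217.11 + $10.93 = $1,228.04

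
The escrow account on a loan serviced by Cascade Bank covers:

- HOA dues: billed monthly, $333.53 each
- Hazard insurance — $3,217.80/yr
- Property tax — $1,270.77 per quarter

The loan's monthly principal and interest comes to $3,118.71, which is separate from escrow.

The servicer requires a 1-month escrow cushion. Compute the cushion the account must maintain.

HOA dues = $333.53 × 12 = $4,002.36
Hazard insurance = $3,217.80
Property tax = $1,270.77 × 4 = $5,083.08
Combined annual = $12,303.24
Monthly = $12,303.24 / 12 = $1,025.27
Required cushion = 1 × $1,025.27 = $1,025.27

$1,025.27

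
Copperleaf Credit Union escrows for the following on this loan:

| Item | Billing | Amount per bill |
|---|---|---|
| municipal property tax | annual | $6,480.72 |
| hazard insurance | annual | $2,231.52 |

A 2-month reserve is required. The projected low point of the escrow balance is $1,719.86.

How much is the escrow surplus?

$267.82

Municipal property tax: $6,480.72 annually
Hazard insurance: $2,231.52 annually
Combined annual = $6,480.72 + $2,231.52 = $8,712.24
Per month = $8,712.24 / 12 = $726.02
Required cushion = 2 × $726.02 = $1,452.04
Surplus = $1,719.86 − $1,452.04 = $267.82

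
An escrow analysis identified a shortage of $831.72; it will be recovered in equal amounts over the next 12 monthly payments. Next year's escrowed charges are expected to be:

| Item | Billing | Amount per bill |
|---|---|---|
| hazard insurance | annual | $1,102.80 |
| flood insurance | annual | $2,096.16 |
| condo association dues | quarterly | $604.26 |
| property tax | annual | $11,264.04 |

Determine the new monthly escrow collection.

$1,475.98

Hazard insurance — $1,102.80
Flood insurance — $2,096.16
Condo association dues — $604.26 × 4 = $2,417.04
Property tax — $11,264.04
Combined annual = $16,880.04
Monthly escrow = $16,880.04 / 12 = $1,406.67
Monthly shortage recovery: $831.72 / 12 = $69.31
Adjusted monthly = $1,406.67 + $69.31 = $1,475.98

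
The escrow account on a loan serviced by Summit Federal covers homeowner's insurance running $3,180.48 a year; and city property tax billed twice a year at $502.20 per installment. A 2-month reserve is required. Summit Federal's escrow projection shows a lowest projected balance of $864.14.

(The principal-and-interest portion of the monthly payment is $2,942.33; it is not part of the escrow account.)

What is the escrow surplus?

Homeowner's insurance = $3,180.48 per year
City property tax = $502.20 × 2 = $1,004.40 per year
Yearly total = $3,180.48 + $1,004.40 = $4,184.88
Monthly escrow = $4,184.88 / 12 = $348.74
Required reserve = 2 × $348.74 = $697.48
Surplus = $864.14 − $697.48 = $166.66

$166.66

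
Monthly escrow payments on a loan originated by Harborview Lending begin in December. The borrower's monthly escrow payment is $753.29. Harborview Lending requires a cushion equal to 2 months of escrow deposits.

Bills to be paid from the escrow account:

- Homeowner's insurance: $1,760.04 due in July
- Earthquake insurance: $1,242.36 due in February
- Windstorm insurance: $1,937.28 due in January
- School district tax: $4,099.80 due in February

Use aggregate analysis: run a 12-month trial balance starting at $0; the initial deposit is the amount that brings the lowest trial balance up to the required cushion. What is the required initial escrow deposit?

$6,526.15

Cushion = 2 × $753.29 = $1,506.58
Trial balance (start $0, +$753.29 each month, − disbursements):
  Dec: +$753.29 → $753.29
  Jan: +$753.29 − $1,937.28 → -$430.70
  Feb: +$753.29 − $5,342.16 → -$5,019.57
  Mar: +$753.29 → -$4,266.28
  Apr: +$753.29 → -$3,512.99
  May: +$753.29 → -$2,759.70
  Jun: +$753.29 → -$2,006.41
  Jul: +$753.29 − $1,760.04 → -$3,013.16
  Aug: +$753.29 → -$2,259.87
  Sep: +$753.29 → -$1,506.58
  Oct: +$753.29 → -$753.29
  Nov: +$753.29 → $0.00
Lowest trial balance = -$5,019.57 (Feb)
Initial deposit = cushion − low point = $1,506.58 − (-$5,019.57) = $6,526.15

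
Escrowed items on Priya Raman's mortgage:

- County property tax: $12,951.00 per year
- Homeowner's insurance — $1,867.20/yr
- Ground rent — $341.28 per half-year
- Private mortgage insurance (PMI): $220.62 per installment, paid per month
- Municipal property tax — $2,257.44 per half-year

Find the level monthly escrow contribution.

County property tax — $12,951.00 per year
Homeowner's insurance — $1,867.20 per year
Ground rent — $341.28 × 2 = $682.56 per year
Private mortgage insurance (PMI) — $220.62 × 12 = $2,647.44 per year
Municipal property tax — $2,257.44 × 2 = $4,514.88 per year
Combined annual = $12,951.00 + $1,867.20 + $682.56 + $2,647.44 + $4,514.88 = $22,663.08
Monthly = $22,663.08 / 12 = $1,888.59

$1,888.59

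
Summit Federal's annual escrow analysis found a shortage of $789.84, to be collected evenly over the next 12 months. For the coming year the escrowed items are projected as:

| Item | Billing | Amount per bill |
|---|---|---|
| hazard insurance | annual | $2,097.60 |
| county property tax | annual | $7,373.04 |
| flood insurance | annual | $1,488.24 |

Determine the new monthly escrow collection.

Hazard insurance = $2,097.60 annually
County property tax = $7,373.04 annually
Flood insurance = $1,488.24 annually
Yearly total = $2,097.60 + $7,373.04 + $1,488.24 = $10,958.88
Base monthly escrow = $10,958.88 / 12 = $913.24
Shortage spread = $789.84 ÷ 12 = $65.82/mo
Adjusted monthly = $913.24 + $65.82 = $979.06

$979.06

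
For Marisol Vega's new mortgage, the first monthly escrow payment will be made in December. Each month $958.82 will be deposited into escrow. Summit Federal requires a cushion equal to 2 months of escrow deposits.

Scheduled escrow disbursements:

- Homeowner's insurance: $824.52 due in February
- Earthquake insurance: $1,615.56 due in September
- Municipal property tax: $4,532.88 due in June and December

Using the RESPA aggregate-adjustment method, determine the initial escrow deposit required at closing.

$5,491.70

Cushion = 2 × $958.82 = $1,917.64
Trial balance (start $0, +$958.82 each month, − disbursements):
  Dec: +$958.82 − $4,532.88 → -$3,574.06
  Jan: +$958.82 → -$2,615.24
  Feb: +$958.82 − $824.52 → -$2,480.94
  Mar: +$958.82 → -$1,522.12
  Apr: +$958.82 → -$563.30
  May: +$958.82 → $395.52
  Jun: +$958.82 − $4,532.88 → -$3,178.54
  Jul: +$958.82 → -$2,219.72
  Aug: +$958.82 → -$1,260.90
  Sep: +$958.82 − $1,615.56 → -$1,917.64
  Oct: +$958.82 → -$958.82
  Nov: +$958.82 → $0.00
Lowest trial balance = -$3,574.06 (Dec)
Initial deposit = cushion − low point = $1,917.64 − (-$3,574.06) = $5,491.70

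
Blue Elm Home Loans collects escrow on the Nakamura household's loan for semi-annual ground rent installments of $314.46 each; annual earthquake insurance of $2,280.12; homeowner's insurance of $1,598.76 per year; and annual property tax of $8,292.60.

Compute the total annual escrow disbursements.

$12,800.40

Ground rent = $314.46 × 2 = $628.92
Earthquake insurance = $2,280.12
Homeowner's insurance = $1,598.76
Property tax = $8,292.60
Total annual escrow = $628.92 + $2,280.12 + $1,598.76 + $8,292.60 = $12,800.40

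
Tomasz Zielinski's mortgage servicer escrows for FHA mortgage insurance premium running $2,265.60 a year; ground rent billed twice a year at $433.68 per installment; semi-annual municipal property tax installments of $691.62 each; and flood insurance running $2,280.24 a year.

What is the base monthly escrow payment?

FHA mortgage insurance premium: $2,265.60 per year
Ground rent: $433.68 × 2 = $867.36 per year
Municipal property tax: $691.62 × 2 = $1,383.24 per year
Flood insurance: $2,280.24 per year
Total annual escrow = $2,265.60 + $867.36 + $1,383.24 + $2,280.24 = $6,796.44
Monthly = $6,796.44 / 12 = $566.37

$566.37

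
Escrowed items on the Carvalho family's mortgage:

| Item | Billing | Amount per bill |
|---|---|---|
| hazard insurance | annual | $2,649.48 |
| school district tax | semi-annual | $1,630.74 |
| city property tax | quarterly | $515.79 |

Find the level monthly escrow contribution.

Hazard insurance: $2,649.48 annually
School district tax: $1,630.74 × 2 = $3,261.48 annually
City property tax: $515.79 × 4 = $2,063.16 annually
Total per year = $2,649.48 + $3,261.48 + $2,063.16 = $7,974.12
Per month = $7,974.12 / 12 = $664.51

$664.51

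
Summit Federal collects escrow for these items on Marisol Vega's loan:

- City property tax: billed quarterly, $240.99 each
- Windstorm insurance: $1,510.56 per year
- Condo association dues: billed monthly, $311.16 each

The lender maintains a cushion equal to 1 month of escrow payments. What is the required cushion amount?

City property tax = $240.99 × 4 = $963.96/yr
Windstorm insurance = $1,510.56/yr
Condo association dues = $311.16 × 12 = $3,733.92/yr
Yearly total = $963.96 + $1,510.56 + $3,733.92 = $6,208.44
Per month = $6,208.44 ÷ 12 = $517.37
Cushion = 1 × $517.37 = $517.37

$517.37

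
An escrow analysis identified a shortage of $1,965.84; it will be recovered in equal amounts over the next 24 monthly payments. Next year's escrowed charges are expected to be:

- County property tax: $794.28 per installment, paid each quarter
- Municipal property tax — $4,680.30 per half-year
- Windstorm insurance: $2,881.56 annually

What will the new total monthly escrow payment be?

$1,366.85

County property tax: $794.28 × 4 = $3,177.12 per year
Municipal property tax: $4,680.30 × 2 = $9,360.60 per year
Windstorm insurance: $2,881.56 per year
Total per year = $15,419.28
Base monthly escrow = $15,419.28 ÷ 12 = $1,284.94
Shortage per month = $1,965.84 ÷ 24 = $81.91
New monthly escrow = $1,284.94 + $81.91 = $1,366.85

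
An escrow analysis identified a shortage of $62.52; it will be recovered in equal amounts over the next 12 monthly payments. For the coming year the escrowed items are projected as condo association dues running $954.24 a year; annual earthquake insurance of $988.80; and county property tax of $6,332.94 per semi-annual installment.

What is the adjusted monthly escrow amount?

Condo association dues: $954.24 per year
Earthquake insurance: $988.80 per year
County property tax: $6,332.94 × 2 = $12,665.88 per year
Total per year = $14,608.92
Per month = $14,608.92 ÷ 12 = $1,217.41
Shortage per month = $62.52 ÷ 12 = $5.21
New monthly escrow = $1,217.41 + $5.21 = $1,222.62

$1,222.62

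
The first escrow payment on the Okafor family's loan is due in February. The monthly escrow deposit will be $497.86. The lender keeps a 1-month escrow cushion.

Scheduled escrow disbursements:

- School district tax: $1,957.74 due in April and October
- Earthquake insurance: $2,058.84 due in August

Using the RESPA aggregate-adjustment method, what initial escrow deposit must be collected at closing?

Cushion = 1 × $497.86 = $497.86
Trial balance (start $0, +$497.86 each month, − disbursements):
  Feb: +$497.86 → $497.86
  Mar: +$497.86 → $995.72
  Apr: +$497.86 − $1,957.74 → -$464.16
  May: +$497.86 → $33.70
  Jun: +$497.86 → $531.56
  Jul: +$497.86 → $1,029.42
  Aug: +$497.86 − $2,058.84 → -$531.56
  Sep: +$497.86 → -$33.70
  Oct: +$497.86 − $1,957.74 → -$1,493.58
  Nov: +$497.86 → -$995.72
  Dec: +$497.86 → -$497.86
  Jan: +$497.86 → $0.00
Lowest trial balance = -$1,493.58 (Oct)
Initial deposit = cushion − low point = $497.86 − (-$1,493.58) = $1,991.44

$1,991.44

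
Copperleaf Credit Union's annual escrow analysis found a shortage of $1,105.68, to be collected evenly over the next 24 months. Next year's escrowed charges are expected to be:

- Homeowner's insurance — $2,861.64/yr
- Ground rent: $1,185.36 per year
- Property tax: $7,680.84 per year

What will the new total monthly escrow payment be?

$1,023.39

Homeowner's insurance — $2,861.64 per year
Ground rent — $1,185.36 per year
Property tax — $7,680.84 per year
Total annual escrow = $11,727.84
Base monthly escrow = $11,727.84 / 12 = $977.32
Shortage spread = $1,105.68 / 24 = $46.07/mo
Adjusted monthly = $977.32 + $46.07 = $1,023.39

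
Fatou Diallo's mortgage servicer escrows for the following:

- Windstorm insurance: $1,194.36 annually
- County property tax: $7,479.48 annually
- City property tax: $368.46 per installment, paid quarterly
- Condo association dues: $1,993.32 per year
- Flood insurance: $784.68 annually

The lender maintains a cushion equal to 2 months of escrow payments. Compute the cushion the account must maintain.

$2,154.28

Windstorm insurance = $1,194.36 annually
County property tax = $7,479.48 annually
City property tax = $368.46 × 4 = $1,473.84 annually
Condo association dues = $1,993.32 annually
Flood insurance = $784.68 annually
Combined annual = $12,925.68
Base monthly escrow = $12,925.68 ÷ 12 = $1,077.14
Cushion = 2 × $1,077.14 = $2,154.28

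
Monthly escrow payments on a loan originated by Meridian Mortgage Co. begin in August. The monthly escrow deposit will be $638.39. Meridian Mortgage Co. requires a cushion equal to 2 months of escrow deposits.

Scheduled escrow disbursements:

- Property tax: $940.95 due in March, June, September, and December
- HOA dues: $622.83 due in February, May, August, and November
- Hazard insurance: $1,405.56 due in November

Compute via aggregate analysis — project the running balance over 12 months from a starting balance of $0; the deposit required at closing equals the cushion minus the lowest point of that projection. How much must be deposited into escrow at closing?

$2,617.95

Cushion = 2 × $638.39 = $1,276.78
Trial balance (start $0, +$638.39 each month, − disbursements):
  Aug: +$638.39 − $622.83 → $15.56
  Sep: +$638.39 − $940.95 → -$287.00
  Oct: +$638.39 → $351.39
  Nov: +$638.39 − $2,028.39 → -$1,038.61
  Dec: +$638.39 − $940.95 → -$1,341.17
  Jan: +$638.39 → -$702.78
  Feb: +$638.39 − $622.83 → -$687.22
  Mar: +$638.39 − $940.95 → -$989.78
  Apr: +$638.39 → -$351.39
  May: +$638.39 − $622.83 → -$335.83
  Jun: +$638.39 − $940.95 → -$638.39
  Jul: +$638.39 → $0.00
Lowest trial balance = -$1,341.17 (Dec)
Initial deposit = cushion − low point = $1,276.78 − (-$1,341.17) = $2,617.95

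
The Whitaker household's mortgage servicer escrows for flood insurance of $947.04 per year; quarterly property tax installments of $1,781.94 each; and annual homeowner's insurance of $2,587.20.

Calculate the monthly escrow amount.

Flood insurance — $947.04 per year
Property tax — $1,781.94 × 4 = $7,127.76 per year
Homeowner's insurance — $2,587.20 per year
Annual escrow total = $947.04 + $7,127.76 + $2,587.20 = $10,662.00
Base monthly escrow = $10,662.00 / 12 = $888.50

$888.50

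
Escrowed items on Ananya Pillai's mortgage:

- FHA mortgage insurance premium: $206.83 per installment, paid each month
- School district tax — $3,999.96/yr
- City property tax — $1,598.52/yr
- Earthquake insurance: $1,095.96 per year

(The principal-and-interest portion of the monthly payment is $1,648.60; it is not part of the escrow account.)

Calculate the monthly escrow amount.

FHA mortgage insurance premium: $206.83 × 12 = $2,481.96
School district tax: $3,999.96
City property tax: $1,598.52
Earthquake insurance: $1,095.96
Yearly total = $9,176.40
Monthly = $9,176.40 ÷ 12 = $764.70

$764.70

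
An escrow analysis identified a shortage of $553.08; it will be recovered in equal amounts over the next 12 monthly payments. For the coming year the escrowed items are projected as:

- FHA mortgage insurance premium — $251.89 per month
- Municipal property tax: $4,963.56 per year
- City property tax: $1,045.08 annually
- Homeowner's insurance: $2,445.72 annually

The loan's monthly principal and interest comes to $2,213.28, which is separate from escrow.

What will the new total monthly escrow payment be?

FHA mortgage insurance premium: $251.89 × 12 = $3,022.68 annually
Municipal property tax: $4,963.56 annually
City property tax: $1,045.08 annually
Homeowner's insurance: $2,445.72 annually
Combined annual = $3,022.68 + $4,963.56 + $1,045.08 + $2,445.72 = $11,477.04
Monthly = $11,477.04 ÷ 12 = $956.42
Monthly shortage recovery: $553.08 / 12 = $46.09
New monthly escrow = $956.42 + $46.09 = $1,002.51

$1,002.51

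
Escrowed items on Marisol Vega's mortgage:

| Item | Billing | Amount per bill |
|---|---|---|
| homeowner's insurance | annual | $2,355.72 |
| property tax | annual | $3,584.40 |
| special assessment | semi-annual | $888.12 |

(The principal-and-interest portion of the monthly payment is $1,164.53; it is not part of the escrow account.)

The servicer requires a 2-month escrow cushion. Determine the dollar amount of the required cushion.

$1,286.06

Homeowner's insurance = $2,355.72
Property tax = $3,584.40
Special assessment = $888.12 × 2 = $1,776.24
Annual escrow total = $7,716.36
Monthly = $7,716.36 ÷ 12 = $643.03
Cushion = 2 × $643.03 = $1,286.06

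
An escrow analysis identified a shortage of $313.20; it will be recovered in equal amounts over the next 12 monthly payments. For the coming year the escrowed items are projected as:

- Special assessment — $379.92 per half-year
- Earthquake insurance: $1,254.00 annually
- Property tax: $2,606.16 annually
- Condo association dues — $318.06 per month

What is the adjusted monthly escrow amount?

$729.16

Special assessment — $379.92 × 2 = $759.84
Earthquake insurance — $1,254.00
Property tax — $2,606.16
Condo association dues — $318.06 × 12 = $3,816.72
Total annual escrow = $759.84 + $1,254.00 + $2,606.16 + $3,816.72 = $8,436.72
Monthly escrow = $8,436.72 / 12 = $703.06
Monthly shortage recovery: $313.20 ÷ 12 = $26.10
Adjusted monthly = $703.06 + $26.10 = $729.16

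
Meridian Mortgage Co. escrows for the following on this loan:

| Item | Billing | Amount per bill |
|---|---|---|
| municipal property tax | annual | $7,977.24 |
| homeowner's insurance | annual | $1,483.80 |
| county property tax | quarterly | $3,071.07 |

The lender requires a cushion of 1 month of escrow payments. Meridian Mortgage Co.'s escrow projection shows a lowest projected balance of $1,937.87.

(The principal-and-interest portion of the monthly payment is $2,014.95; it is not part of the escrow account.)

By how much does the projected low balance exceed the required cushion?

$125.76

Municipal property tax = $7,977.24/yr
Homeowner's insurance = $1,483.80/yr
County property tax = $3,071.07 × 4 = $12,284.28/yr
Total annual escrow = $7,977.24 + $1,483.80 + $12,284.28 = $21,745.32
Monthly escrow = $21,745.32 ÷ 12 = $1,812.11
Required cushion = 1 × $1,812.11 = $1,812.11
Surplus = $1,937.87 − $1,812.11 = $125.76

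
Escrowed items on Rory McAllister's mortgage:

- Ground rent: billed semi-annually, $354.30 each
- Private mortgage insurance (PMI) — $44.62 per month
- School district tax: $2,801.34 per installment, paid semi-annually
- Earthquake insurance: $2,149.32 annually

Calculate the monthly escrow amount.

$749.67

Ground rent — $354.30 × 2 = $708.60 annually
Private mortgage insurance (PMI) — $44.62 × 12 = $535.44 annually
School district tax — $2,801.34 × 2 = $5,602.68 annually
Earthquake insurance — $2,149.32 annually
Total per year = $708.60 + $535.44 + $5,602.68 + $2,149.32 = $8,996.04
Per month = $8,996.04 ÷ 12 = $749.67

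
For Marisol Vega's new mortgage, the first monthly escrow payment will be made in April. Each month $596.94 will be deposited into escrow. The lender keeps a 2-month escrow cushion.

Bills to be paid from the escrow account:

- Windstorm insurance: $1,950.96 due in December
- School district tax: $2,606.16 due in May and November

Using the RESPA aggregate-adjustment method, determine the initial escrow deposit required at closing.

Cushion = 2 × $596.94 = $1,193.88
Trial balance (start $0, +$596.94 each month, − disbursements):
  Apr: +$596.94 → $596.94
  May: +$596.94 − $2,606.16 → -$1,412.28
  Jun: +$596.94 → -$815.34
  Jul: +$596.94 → -$218.40
  Aug: +$596.94 → $378.54
  Sep: +$596.94 → $975.48
  Oct: +$596.94 → $1,572.42
  Nov: +$596.94 − $2,606.16 → -$436.80
  Dec: +$596.94 − $1,950.96 → -$1,790.82
  Jan: +$596.94 → -$1,193.88
  Feb: +$596.94 → -$596.94
  Mar: +$596.94 → $0.00
Lowest trial balance = -$1,790.82 (Dec)
Initial deposit = cushion − low point = $1,193.88 − (-$1,790.82) = $2,984.70

$2,984.70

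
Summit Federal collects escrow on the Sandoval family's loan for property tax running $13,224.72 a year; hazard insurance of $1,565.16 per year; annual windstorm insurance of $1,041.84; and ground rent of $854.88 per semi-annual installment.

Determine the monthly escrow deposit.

$1,461.79

Property tax — $13,224.72/yr
Hazard insurance — $1,565.16/yr
Windstorm insurance — $1,041.84/yr
Ground rent — $854.88 × 2 = $1,709.76/yr
Annual escrow total = $17,541.48
Monthly = $17,541.48 / 12 = $1,461.79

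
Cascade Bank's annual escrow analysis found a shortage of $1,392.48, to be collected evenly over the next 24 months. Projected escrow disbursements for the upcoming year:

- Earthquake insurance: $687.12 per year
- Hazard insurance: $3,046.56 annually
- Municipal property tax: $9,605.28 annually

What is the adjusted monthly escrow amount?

$1,169.60

Earthquake insurance = $687.12/yr
Hazard insurance = $3,046.56/yr
Municipal property tax = $9,605.28/yr
Total annual escrow = $687.12 + $3,046.56 + $9,605.28 = $13,338.96
Per month = $13,338.96 ÷ 12 = $1,111.58
Shortage spread = $1,392.48 / 24 = $58.02/mo
New monthly escrow = $1,111.58 + $58.02 = $1,169.60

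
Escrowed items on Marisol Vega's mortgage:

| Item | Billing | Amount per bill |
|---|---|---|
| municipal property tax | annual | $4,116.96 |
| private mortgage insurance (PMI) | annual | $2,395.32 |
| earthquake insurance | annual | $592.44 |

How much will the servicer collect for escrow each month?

$592.06

Municipal property tax: $4,116.96 annually
Private mortgage insurance (PMI): $2,395.32 annually
Earthquake insurance: $592.44 annually
Yearly total = $4,116.96 + $2,395.32 + $592.44 = $7,104.72
Base monthly escrow = $7,104.72 ÷ 12 = $592.06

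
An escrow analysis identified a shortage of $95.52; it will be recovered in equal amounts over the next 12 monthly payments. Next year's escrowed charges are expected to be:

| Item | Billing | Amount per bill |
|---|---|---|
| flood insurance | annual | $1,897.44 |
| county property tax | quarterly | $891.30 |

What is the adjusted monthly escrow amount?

$463.18

Flood insurance — $1,897.44 annually
County property tax — $891.30 × 4 = $3,565.20 annually
Total annual escrow = $1,897.44 + $3,565.20 = $5,462.64
Monthly escrow = $5,462.64 / 12 = $455.22
Shortage per month = $95.52 ÷ 12 = $7.96
Adjusted monthly = $455.22 + $7.96 = $463.18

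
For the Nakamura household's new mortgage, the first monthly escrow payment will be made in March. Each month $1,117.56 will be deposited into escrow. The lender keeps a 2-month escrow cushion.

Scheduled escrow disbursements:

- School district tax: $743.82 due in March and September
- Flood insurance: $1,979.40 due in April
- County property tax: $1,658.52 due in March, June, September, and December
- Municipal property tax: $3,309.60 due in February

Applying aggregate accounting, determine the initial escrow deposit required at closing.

$4,381.74

Cushion = 2 × $1,117.56 = $2,235.12
Trial balance (start $0, +$1,117.56 each month, − disbursements):
  Mar: +$1,117.56 − $2,402.34 → -$1,284.78
  Apr: +$1,117.56 − $1,979.40 → -$2,146.62
  May: +$1,117.56 → -$1,029.06
  Jun: +$1,117.56 − $1,658.52 → -$1,570.02
  Jul: +$1,117.56 → -$452.46
  Aug: +$1,117.56 → $665.10
  Sep: +$1,117.56 − $2,402.34 → -$619.68
  Oct: +$1,117.56 → $497.88
  Nov: +$1,117.56 → $1,615.44
  Dec: +$1,117.56 − $1,658.52 → $1,074.48
  Jan: +$1,117.56 → $2,192.04
  Feb: +$1,117.56 − $3,309.60 → $0.00
Lowest trial balance = -$2,146.62 (Apr)
Initial deposit = cushion − low point = $2,235.12 − (-$2,146.62) = $4,381.74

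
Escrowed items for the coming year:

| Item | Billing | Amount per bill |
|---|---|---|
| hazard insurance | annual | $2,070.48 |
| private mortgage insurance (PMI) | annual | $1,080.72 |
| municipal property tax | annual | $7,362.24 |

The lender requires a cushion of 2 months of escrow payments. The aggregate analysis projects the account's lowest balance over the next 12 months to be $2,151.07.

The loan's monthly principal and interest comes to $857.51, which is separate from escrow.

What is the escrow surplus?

Hazard insurance — $2,070.48/yr
Private mortgage insurance (PMI) — $1,080.72/yr
Municipal property tax — $7,362.24/yr
Annual escrow total = $10,513.44
Per month = $10,513.44 / 12 = $876.12
Cushion = 2 × $876.12 = $1,752.24
Surplus = $2,151.07 − $1,752.24 = $398.83

$398.83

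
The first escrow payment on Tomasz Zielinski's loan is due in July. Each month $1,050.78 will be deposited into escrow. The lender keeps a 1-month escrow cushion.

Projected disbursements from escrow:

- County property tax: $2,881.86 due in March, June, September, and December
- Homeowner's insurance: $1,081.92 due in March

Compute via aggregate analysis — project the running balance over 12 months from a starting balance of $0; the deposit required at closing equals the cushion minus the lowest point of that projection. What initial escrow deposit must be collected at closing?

Cushion = 1 × $1,050.78 = $1,050.78
Trial balance (start $0, +$1,050.78 each month, − disbursements):
  Jul: +$1,050.78 → $1,050.78
  Aug: +$1,050.78 → $2,101.56
  Sep: +$1,050.78 − $2,881.86 → $270.48
  Oct: +$1,050.78 → $1,321.26
  Nov: +$1,050.78 → $2,372.04
  Dec: +$1,050.78 − $2,881.86 → $540.96
  Jan: +$1,050.78 → $1,591.74
  Feb: +$1,050.78 → $2,642.52
  Mar: +$1,050.78 − $3,963.78 → -$270.48
  Apr: +$1,050.78 → $780.30
  May: +$1,050.78 → $1,831.08
  Jun: +$1,050.78 − $2,881.86 → $0.00
Lowest trial balance = -$270.48 (Mar)
Initial deposit = cushion − low point = $1,050.78 − (-$270.48) = $1,321.26

$1,321.26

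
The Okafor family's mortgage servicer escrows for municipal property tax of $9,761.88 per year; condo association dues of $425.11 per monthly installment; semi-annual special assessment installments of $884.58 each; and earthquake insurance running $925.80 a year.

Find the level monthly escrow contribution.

$1,463.18

Municipal property tax: $9,761.88 per year
Condo association dues: $425.11 × 12 = $5,101.32 per year
Special assessment: $884.58 × 2 = $1,769.16 per year
Earthquake insurance: $925.80 per year
Combined annual = $9,761.88 + $5,101.32 + $1,769.16 + $925.80 = $17,558.16
Base monthly escrow = $17,558.16 ÷ 12 = $1,463.18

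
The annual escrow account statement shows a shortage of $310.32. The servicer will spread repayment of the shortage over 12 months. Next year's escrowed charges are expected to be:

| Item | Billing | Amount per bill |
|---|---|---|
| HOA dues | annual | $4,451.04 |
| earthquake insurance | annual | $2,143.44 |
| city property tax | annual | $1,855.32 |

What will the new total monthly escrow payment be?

HOA dues = $4,451.04
Earthquake insurance = $2,143.44
City property tax = $1,855.32
Total annual escrow = $8,449.80
Monthly = $8,449.80 ÷ 12 = $704.15
Monthly shortage recovery: $310.32 ÷ 12 = $25.86
New monthly escrow = $704.15 + $25.86 = $730.01

$730.01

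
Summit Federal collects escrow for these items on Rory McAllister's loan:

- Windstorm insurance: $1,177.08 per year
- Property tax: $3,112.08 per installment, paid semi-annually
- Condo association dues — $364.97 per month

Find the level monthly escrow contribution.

Windstorm insurance — $1,177.08
Property tax — $3,112.08 × 2 = $6,224.16
Condo association dues — $364.97 × 12 = $4,379.64
Annual escrow total = $11,780.88
Base monthly escrow = $11,780.88 ÷ 12 = $981.74

$981.74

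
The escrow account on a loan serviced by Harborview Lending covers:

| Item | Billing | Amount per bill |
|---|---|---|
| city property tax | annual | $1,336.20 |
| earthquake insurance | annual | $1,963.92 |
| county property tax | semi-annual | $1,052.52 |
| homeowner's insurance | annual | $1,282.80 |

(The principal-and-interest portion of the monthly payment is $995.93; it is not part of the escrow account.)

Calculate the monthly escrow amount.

City property tax: $1,336.20
Earthquake insurance: $1,963.92
County property tax: $1,052.52 × 2 = $2,105.04
Homeowner's insurance: $1,282.80
Annual escrow total = $1,336.20 + $1,963.92 + $2,105.04 + $1,282.80 = $6,687.96
Monthly escrow = $6,687.96 / 12 = $557.33

$557.33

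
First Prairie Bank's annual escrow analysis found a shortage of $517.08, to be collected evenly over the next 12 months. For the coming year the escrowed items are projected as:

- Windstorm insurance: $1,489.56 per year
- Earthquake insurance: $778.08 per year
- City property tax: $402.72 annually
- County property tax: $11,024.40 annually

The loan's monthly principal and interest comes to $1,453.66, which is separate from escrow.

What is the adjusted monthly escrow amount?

Windstorm insurance: $1,489.56/yr
Earthquake insurance: $778.08/yr
City property tax: $402.72/yr
County property tax: $11,024.40/yr
Yearly total = $1,489.56 + $778.08 + $402.72 + $11,024.40 = $13,694.76
Per month = $13,694.76 / 12 = $1,141.23
Monthly shortage recovery: $517.08 / 12 = $43.09
Adjusted monthly = $1,141.23 + $43.09 = $1,184.32

$1,184.32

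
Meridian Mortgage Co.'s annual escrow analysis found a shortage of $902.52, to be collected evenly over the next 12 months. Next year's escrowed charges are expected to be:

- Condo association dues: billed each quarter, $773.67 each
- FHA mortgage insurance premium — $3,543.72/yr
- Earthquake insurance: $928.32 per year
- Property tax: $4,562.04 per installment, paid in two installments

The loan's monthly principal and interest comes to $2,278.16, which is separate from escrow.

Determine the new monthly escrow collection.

$1,466.11

Condo association dues = $773.67 × 4 = $3,094.68
FHA mortgage insurance premium = $3,543.72
Earthquake insurance = $928.32
Property tax = $4,562.04 × 2 = $9,124.08
Annual escrow total = $3,094.68 + $3,543.72 + $928.32 + $9,124.08 = $16,690.80
Base monthly escrow = $16,690.80 ÷ 12 = $1,390.90
Shortage spread = $902.52 ÷ 12 = $75.21/mo
New monthly escrow = $1,390.90 + $75.21 = $1,466.11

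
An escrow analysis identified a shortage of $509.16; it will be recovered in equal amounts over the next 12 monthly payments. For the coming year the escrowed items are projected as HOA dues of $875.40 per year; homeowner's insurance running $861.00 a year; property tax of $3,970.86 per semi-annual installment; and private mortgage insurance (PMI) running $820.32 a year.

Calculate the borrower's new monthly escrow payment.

HOA dues = $875.40 per year
Homeowner's insurance = $861.00 per year
Property tax = $3,970.86 × 2 = $7,941.72 per year
Private mortgage insurance (PMI) = $820.32 per year
Total annual escrow = $875.40 + $861.00 + $7,941.72 + $820.32 = $10,498.44
Per month = $10,498.44 ÷ 12 = $874.87
Monthly shortage recovery: $509.16 ÷ 12 = $42.43
New monthly escrow = $874.87 + $42.43 = $917.30

$917.30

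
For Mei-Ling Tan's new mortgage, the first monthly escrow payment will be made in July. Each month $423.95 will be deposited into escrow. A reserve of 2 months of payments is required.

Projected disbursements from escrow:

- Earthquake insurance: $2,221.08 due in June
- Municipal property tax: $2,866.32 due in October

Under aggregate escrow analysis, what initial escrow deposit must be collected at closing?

$2,018.42

Cushion = 2 × $423.95 = $847.90
Trial balance (start $0, +$423.95 each month, − disbursements):
  Jul: +$423.95 → $423.95
  Aug: +$423.95 → $847.90
  Sep: +$423.95 → $1,271.85
  Oct: +$423.95 − $2,866.32 → -$1,170.52
  Nov: +$423.95 → -$746.57
  Dec: +$423.95 → -$322.62
  Jan: +$423.95 → $101.33
  Feb: +$423.95 → $525.28
  Mar: +$423.95 → $949.23
  Apr: +$423.95 → $1,373.18
  May: +$423.95 → $1,797.13
  Jun: +$423.95 − $2,221.08 → $0.00
Lowest trial balance = -$1,170.52 (Oct)
Initial deposit = cushion − low point = $847.90 − (-$1,170.52) = $2,018.42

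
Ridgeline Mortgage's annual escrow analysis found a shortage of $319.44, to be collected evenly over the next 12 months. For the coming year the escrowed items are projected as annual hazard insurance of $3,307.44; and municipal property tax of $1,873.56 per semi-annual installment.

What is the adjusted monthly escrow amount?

Hazard insurance: $3,307.44/yr
Municipal property tax: $1,873.56 × 2 = $3,747.12/yr
Annual escrow total = $3,307.44 + $3,747.12 = $7,054.56
Monthly escrow = $7,054.56 ÷ 12 = $587.88
Shortage per month = $319.44 ÷ 12 = $26.62
New monthly escrow = $587.88 + $26.62 = $614.50

$614.50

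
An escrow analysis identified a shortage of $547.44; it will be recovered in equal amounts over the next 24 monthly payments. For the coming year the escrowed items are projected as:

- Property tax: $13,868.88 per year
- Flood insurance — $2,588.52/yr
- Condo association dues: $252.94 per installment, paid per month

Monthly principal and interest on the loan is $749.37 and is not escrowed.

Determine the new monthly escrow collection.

$1,647.20

Property tax = $13,868.88 annually
Flood insurance = $2,588.52 annually
Condo association dues = $252.94 × 12 = $3,035.28 annually
Total annual escrow = $13,868.88 + $2,588.52 + $3,035.28 = $19,492.68
Per month = $19,492.68 / 12 = $1,624.39
Shortage per month = $547.44 ÷ 24 = $22.81
Adjusted monthly = $1,624.39 + $22.81 = $1,647.20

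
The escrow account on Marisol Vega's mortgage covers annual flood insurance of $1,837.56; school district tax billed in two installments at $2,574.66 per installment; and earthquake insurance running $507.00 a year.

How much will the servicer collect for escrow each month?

$624.49

Flood insurance: $1,837.56 annually
School district tax: $2,574.66 × 2 = $5,149.32 annually
Earthquake insurance: $507.00 annually
Total per year = $1,837.56 + $5,149.32 + $507.00 = $7,493.88
Monthly escrow = $7,493.88 / 12 = $624.49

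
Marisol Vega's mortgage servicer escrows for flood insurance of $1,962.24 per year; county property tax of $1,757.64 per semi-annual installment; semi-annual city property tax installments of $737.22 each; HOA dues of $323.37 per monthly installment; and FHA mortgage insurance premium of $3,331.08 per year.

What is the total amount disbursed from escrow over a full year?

Flood insurance = $1,962.24 annually
County property tax = $1,757.64 × 2 = $3,515.28 annually
City property tax = $737.22 × 2 = $1,474.44 annually
HOA dues = $323.37 × 12 = $3,880.44 annually
FHA mortgage insurance premium = $3,331.08 annually
Combined annual = $1,962.24 + $3,515.28 + $1,474.44 + $3,880.44 + $3,331.08 = $14,163.48

$14,163.48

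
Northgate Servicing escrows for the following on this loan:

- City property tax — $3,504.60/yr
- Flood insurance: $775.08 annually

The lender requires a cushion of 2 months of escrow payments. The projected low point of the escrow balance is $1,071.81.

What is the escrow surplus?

City property tax = $3,504.60
Flood insurance = $775.08
Yearly total = $4,279.68
Monthly escrow = $4,279.68 / 12 = $356.64
Required reserve = 2 × $356.64 = $713.28
Surplus = $1,071.81 − $713.28 = $358.53

$358.53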